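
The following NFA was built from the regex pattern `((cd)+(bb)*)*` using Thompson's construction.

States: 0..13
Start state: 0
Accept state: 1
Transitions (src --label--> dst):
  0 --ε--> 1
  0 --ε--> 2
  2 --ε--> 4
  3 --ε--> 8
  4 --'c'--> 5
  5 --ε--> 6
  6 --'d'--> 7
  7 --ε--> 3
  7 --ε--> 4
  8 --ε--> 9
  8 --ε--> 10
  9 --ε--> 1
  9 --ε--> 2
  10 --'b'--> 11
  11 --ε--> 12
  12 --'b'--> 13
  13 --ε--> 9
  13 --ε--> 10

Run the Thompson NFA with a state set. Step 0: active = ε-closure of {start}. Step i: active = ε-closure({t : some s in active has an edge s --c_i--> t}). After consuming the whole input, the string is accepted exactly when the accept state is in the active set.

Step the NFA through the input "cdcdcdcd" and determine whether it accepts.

Answer: ACCEPT

Derivation:
S₀ = ε-closure({0}) = {0,1,2,4}
'c' @ 1: {5,6}
'd' @ 2: {1,2,3,4,7,8,9,10}  ✓accept
'c' @ 3: {5,6}
'd' @ 4: {1,2,3,4,7,8,9,10}  ✓accept
'c' @ 5: {5,6}
'd' @ 6: {1,2,3,4,7,8,9,10}  ✓accept
'c' @ 7: {5,6}
'd' @ 8: {1,2,3,4,7,8,9,10}  ✓accept
final: {1,2,3,4,7,8,9,10}; accept 1 in set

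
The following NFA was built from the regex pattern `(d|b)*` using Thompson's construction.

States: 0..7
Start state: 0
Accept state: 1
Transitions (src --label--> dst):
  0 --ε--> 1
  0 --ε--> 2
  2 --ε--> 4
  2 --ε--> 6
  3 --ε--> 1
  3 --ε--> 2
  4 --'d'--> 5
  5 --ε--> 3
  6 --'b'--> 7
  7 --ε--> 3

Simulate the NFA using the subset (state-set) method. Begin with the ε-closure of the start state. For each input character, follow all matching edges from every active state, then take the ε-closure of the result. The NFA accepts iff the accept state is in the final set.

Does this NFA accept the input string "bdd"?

Answer: ACCEPT

Derivation:
S₀ = ε-closure({0}) = {0,1,2,4,6}
'b' @ 1: {1,2,3,4,6,7}  [accepting]
'd' @ 2: {1,2,3,4,5,6}  [accepting]
'd' @ 3: {1,2,3,4,5,6}  [accepting]
final: {1,2,3,4,5,6}; accept 1 in set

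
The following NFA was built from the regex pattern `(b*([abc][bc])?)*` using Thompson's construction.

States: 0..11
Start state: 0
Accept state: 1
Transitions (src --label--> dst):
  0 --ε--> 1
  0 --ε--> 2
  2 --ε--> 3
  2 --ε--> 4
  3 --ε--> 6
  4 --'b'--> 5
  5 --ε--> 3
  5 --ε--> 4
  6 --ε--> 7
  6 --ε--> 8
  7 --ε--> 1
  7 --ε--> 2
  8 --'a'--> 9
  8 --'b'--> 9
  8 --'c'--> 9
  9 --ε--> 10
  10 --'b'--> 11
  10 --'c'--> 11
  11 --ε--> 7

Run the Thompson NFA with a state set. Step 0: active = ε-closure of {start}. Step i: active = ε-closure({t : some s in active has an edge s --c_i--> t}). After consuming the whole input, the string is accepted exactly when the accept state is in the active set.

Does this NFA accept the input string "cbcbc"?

initial (ε-close {0}): {0,1,2,3,4,6,7,8}
'c' @ 1: {9,10}
'b' @ 2: {1,2,3,4,6,7,8,11}  (accept∈set)
'c' @ 3: {9,10}
'b' @ 4: {1,2,3,4,6,7,8,11}  (accept∈set)
'c' @ 5: {9,10}
end set {9,10} — state 1 not in

Answer: REJECT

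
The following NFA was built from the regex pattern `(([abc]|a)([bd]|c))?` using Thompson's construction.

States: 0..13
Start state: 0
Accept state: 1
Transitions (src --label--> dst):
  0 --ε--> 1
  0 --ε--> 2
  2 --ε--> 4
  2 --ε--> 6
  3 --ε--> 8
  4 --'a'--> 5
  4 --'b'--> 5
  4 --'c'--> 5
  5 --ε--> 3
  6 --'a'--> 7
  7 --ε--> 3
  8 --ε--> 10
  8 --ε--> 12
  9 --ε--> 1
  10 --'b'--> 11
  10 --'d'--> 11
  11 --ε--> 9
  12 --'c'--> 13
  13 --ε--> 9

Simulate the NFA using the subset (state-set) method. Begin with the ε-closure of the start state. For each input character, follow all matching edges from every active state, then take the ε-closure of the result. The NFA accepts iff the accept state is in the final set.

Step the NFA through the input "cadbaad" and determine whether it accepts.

Answer: REJECT

Steps:
initial (ε-close {0}): {0,1,2,4,6}
'c' @ 1: {3,5,8,10,12}
'a' @ 2: {}  — state set empty
rest 'dbaad' ignored (set empty)
final: {}; accept 1 not in set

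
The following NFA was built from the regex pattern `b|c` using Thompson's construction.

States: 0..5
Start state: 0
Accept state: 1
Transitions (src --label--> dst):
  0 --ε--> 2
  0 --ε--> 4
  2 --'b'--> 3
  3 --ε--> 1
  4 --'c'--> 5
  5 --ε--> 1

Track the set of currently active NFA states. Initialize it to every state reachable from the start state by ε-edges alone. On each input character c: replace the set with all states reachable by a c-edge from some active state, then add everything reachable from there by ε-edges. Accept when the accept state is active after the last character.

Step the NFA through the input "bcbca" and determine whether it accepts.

start: ε-closure({0}) = {0,2,4}
'b' @ 1: {1,3}  (accept∈set)
'c' @ 2: {}  — dead — no transitions
rest 'bca' ignored (set empty)
final: {}; accept 1 not in set

Answer: REJECT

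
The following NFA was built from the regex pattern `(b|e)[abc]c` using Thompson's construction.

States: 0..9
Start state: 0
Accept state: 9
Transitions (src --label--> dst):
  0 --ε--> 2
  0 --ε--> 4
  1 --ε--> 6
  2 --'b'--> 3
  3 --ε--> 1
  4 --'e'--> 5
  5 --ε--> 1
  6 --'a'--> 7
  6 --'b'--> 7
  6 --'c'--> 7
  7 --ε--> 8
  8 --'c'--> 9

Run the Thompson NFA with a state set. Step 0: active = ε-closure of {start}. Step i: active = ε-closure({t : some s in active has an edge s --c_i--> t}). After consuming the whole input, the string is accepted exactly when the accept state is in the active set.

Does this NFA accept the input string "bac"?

initial (ε-close {0}): {0,2,4}
'b' @ 1: {1,3,6}
'a' @ 2: {7,8}
'c' @ 3: {9}  [accepting]
after full input: {9}  (accept=9 in)

Answer: ACCEPT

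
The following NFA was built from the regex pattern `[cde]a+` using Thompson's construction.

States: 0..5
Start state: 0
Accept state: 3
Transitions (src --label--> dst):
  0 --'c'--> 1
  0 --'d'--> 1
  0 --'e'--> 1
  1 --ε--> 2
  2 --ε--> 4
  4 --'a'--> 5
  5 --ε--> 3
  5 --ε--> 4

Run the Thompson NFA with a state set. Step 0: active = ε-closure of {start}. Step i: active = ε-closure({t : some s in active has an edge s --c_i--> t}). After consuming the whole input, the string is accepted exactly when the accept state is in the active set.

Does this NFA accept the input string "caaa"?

Answer: ACCEPT

Steps:
initial (ε-close {0}): {0}
'c' @ 1: {1,2,4}
'a' @ 2: {3,4,5}  [accepting]
'a' @ 3: {3,4,5}  [accepting]
'a' @ 4: {3,4,5}  [accepting]
final: {3,4,5}; accept 3 in set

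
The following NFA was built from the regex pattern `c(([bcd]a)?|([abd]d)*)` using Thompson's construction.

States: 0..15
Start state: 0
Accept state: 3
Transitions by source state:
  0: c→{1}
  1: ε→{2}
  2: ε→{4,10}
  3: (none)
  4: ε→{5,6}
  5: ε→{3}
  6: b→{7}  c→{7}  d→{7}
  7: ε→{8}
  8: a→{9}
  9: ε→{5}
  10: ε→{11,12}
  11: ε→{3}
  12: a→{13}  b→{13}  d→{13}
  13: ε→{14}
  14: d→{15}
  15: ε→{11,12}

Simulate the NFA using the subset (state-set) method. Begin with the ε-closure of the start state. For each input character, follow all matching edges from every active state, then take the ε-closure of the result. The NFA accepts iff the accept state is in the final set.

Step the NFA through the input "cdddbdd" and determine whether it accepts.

Answer: REJECT

Trace:
start: ε-closure({0}) = {0}
'c' @ 1: {1,2,3,4,5,6,10,11,12}  [accepting]
'd' @ 2: {7,8,13,14}
'd' @ 3: {3,11,12,15}  [accepting]
'd' @ 4: {13,14}
'b' @ 5: {}  — state set empty
rest 'dd' ignored (set empty)
final: {}; accept 3 not in set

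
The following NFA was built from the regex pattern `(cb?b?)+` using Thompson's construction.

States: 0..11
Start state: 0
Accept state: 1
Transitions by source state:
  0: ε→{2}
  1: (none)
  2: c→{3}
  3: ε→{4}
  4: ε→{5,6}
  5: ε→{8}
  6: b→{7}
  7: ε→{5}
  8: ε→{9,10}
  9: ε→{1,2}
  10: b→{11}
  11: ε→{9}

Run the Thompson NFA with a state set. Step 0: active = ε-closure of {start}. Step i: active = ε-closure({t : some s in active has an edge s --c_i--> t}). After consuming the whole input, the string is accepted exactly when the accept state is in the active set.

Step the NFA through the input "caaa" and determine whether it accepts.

start: ε-closure({0}) = {0,2}
'c' @ 1: {1,2,3,4,5,6,8,9,10}  (accept∈set)
'a' @ 2: {}  — no active states
rest 'aa' ignored (set empty)
end set {} — state 1 not in

Answer: REJECT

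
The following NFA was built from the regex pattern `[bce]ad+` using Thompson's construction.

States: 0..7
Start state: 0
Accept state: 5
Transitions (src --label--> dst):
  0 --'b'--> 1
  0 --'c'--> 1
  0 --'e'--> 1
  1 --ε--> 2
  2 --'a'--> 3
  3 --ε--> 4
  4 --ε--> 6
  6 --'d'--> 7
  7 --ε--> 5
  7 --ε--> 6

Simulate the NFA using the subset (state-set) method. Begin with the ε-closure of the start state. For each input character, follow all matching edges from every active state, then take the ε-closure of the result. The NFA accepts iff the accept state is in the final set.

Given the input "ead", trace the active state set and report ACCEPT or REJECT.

Answer: ACCEPT

Steps:
start: ε-closure({0}) = {0}
'e' @ 1: {1,2}
'a' @ 2: {3,4,6}
'd' @ 3: {5,6,7}  ✓accept
after full input: {5,6,7}  (accept=5 in)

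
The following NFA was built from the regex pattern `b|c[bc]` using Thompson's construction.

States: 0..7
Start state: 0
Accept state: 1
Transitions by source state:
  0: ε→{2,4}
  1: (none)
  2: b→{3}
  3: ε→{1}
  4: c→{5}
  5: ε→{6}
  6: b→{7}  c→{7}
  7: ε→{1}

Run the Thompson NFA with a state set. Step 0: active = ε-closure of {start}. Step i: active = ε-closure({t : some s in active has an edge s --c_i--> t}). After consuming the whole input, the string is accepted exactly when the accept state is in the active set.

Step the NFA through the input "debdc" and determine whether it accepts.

Answer: REJECT

Trace:
S₀ = ε-closure({0}) = {0,2,4}
'd' @ 1: {}  — no active states
rest 'ebdc' ignored (set empty)
end set {} — state 1 not in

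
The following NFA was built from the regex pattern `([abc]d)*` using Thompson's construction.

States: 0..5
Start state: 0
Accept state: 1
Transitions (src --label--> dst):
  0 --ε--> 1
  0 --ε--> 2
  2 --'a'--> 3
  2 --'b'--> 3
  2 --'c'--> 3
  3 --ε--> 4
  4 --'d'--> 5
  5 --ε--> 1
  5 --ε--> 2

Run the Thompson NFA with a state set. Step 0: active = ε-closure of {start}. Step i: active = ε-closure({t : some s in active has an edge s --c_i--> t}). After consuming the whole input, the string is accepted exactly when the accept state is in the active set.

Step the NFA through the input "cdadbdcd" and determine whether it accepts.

initial (ε-close {0}): {0,1,2}
'c' @ 1: {3,4}
'd' @ 2: {1,2,5}  ✓accept
'a' @ 3: {3,4}
'd' @ 4: {1,2,5}  ✓accept
'b' @ 5: {3,4}
'd' @ 6: {1,2,5}  ✓accept
'c' @ 7: {3,4}
'd' @ 8: {1,2,5}  ✓accept
after full input: {1,2,5}  (accept=1 in)

Answer: ACCEPT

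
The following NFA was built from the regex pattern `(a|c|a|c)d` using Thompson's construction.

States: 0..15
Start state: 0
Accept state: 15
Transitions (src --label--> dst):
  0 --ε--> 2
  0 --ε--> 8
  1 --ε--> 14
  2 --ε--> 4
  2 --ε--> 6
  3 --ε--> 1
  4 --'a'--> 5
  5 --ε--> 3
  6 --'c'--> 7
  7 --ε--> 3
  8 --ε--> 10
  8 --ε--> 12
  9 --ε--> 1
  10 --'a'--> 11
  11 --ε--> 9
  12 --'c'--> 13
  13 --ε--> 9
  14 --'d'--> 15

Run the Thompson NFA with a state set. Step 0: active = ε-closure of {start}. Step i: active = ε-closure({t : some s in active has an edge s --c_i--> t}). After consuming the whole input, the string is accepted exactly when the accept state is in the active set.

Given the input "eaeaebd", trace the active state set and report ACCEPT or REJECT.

S₀ = ε-closure({0}) = {0,2,4,6,8,10,12}
'e' @ 1: {}  — state set empty
rest 'aeaebd' ignored (set empty)
after full input: {}  (accept=15 not in)

Answer: REJECT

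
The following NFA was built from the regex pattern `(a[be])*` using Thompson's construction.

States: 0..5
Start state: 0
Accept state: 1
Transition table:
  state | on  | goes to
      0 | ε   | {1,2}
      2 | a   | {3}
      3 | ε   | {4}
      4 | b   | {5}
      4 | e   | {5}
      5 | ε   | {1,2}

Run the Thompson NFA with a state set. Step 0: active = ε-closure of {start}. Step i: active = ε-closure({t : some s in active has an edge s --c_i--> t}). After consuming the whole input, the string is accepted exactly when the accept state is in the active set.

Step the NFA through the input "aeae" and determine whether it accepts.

S₀ = ε-closure({0}) = {0,1,2}
'a' @ 1: {3,4}
'e' @ 2: {1,2,5}  ✓accept
'a' @ 3: {3,4}
'e' @ 4: {1,2,5}  ✓accept
final: {1,2,5}; accept 1 in set

Answer: ACCEPT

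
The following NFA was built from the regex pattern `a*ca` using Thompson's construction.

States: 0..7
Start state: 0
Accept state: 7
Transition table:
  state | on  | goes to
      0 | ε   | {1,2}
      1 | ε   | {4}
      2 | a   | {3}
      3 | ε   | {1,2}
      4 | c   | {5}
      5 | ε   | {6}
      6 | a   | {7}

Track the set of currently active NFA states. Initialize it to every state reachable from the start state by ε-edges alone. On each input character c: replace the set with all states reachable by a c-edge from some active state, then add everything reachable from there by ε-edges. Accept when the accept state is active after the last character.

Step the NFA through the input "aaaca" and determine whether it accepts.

S₀ = ε-closure({0}) = {0,1,2,4}
'a' @ 1: {1,2,3,4}
'a' @ 2: {1,2,3,4}
'a' @ 3: {1,2,3,4}
'c' @ 4: {5,6}
'a' @ 5: {7}  ✓accept
after full input: {7}  (accept=7 in)

Answer: ACCEPT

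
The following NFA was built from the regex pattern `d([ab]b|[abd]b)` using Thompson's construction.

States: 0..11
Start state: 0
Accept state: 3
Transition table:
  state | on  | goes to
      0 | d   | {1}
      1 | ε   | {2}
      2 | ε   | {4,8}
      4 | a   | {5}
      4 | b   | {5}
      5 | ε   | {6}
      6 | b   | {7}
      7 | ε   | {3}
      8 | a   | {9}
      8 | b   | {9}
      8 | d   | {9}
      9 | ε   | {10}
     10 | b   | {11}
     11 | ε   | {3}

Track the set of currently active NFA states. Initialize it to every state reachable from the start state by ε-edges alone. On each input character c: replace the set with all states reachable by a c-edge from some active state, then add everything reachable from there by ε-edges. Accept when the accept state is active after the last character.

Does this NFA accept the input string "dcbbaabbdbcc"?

initial (ε-close {0}): {0}
'd' @ 1: {1,2,4,8}
'c' @ 2: {}  — state set empty
rest 'bbaabbdbcc' ignored (set empty)
final: {}; accept 3 not in set

Answer: REJECT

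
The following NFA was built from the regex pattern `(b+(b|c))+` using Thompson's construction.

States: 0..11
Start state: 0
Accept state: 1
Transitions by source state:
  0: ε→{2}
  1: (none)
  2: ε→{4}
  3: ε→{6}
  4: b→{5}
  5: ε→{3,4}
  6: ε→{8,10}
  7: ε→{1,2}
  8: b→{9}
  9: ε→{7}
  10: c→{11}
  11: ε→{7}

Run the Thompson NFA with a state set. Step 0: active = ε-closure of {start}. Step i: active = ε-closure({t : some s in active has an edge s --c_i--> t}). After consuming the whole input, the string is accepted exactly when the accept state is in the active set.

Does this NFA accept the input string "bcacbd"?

S₀ = ε-closure({0}) = {0,2,4}
'b' @ 1: {3,4,5,6,8,10}
'c' @ 2: {1,2,4,7,11}  ✓accept
'a' @ 3: {}  — no active states
rest 'cbd' ignored (set empty)
final: {}; accept 1 not in set

Answer: REJECT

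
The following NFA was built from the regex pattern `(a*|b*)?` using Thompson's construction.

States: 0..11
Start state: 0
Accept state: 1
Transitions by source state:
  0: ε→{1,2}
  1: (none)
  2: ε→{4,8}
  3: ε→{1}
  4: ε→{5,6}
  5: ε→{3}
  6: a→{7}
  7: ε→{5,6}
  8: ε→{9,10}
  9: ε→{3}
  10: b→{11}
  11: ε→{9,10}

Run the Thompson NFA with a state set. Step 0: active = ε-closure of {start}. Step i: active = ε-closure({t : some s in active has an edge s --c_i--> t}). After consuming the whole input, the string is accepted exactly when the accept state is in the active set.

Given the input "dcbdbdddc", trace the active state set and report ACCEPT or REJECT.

initial (ε-close {0}): {0,1,2,3,4,5,6,8,9,10}
'd' @ 1: {}  — state set empty
rest 'cbdbdddc' ignored (set empty)
final: {}; accept 1 not in set

Answer: REJECT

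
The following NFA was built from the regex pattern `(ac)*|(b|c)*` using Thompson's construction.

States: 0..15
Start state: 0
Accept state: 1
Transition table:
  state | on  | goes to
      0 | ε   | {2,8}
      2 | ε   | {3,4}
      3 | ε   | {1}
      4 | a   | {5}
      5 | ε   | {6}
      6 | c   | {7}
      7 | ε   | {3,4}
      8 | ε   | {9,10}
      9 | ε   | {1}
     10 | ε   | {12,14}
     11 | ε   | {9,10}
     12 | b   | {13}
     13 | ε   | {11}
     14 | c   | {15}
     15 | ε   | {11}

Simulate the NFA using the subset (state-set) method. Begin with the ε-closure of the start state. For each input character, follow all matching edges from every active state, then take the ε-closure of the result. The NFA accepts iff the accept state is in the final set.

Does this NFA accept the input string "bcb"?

Answer: ACCEPT

Derivation:
initial (ε-close {0}): {0,1,2,3,4,8,9,10,12,14}
'b' @ 1: {1,9,10,11,12,13,14}  ✓accept
'c' @ 2: {1,9,10,11,12,14,15}  ✓accept
'b' @ 3: {1,9,10,11,12,13,14}  ✓accept
after full input: {1,9,10,11,12,13,14}  (accept=1 in)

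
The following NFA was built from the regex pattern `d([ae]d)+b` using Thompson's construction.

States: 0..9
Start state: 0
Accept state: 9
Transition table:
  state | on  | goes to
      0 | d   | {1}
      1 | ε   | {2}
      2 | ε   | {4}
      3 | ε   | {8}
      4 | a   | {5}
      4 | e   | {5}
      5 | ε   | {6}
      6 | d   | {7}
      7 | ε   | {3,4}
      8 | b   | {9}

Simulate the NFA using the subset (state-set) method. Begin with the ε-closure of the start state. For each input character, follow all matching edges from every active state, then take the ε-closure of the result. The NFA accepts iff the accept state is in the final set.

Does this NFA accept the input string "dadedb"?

start: ε-closure({0}) = {0}
'd' @ 1: {1,2,4}
'a' @ 2: {5,6}
'd' @ 3: {3,4,7,8}
'e' @ 4: {5,6}
'd' @ 5: {3,4,7,8}
'b' @ 6: {9}  (accept∈set)
end set {9} — state 9 in

Answer: ACCEPT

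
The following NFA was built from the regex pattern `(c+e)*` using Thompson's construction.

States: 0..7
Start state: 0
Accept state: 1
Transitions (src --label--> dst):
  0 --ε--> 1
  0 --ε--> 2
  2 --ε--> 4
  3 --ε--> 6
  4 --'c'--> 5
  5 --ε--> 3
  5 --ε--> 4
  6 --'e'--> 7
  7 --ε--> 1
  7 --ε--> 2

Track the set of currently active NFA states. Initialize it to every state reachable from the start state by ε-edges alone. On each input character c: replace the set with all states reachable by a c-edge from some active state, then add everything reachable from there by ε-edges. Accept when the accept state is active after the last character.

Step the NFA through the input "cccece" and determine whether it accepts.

Answer: ACCEPT

Derivation:
initial (ε-close {0}): {0,1,2,4}
'c' @ 1: {3,4,5,6}
'c' @ 2: {3,4,5,6}
'c' @ 3: {3,4,5,6}
'e' @ 4: {1,2,4,7}  (accept∈set)
'c' @ 5: {3,4,5,6}
'e' @ 6: {1,2,4,7}  (accept∈set)
end set {1,2,4,7} — state 1 in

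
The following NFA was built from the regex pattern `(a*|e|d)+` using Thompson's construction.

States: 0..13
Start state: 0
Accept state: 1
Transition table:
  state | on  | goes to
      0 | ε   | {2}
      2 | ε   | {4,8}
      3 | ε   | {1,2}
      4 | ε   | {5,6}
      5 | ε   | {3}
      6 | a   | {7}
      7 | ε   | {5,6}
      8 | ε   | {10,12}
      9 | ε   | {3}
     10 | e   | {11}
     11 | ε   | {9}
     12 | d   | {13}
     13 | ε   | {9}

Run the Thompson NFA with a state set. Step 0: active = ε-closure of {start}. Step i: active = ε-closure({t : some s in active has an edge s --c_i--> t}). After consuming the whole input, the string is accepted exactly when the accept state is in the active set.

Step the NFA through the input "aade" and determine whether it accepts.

Answer: ACCEPT

Derivation:
initial (ε-close {0}): {0,1,2,3,4,5,6,8,10,12}
'a' @ 1: {1,2,3,4,5,6,7,8,10,12}  ✓accept
'a' @ 2: {1,2,3,4,5,6,7,8,10,12}  ✓accept
'd' @ 3: {1,2,3,4,5,6,8,9,10,12,13}  ✓accept
'e' @ 4: {1,2,3,4,5,6,8,9,10,11,12}  ✓accept
end set {1,2,3,4,5,6,8,9,10,11,12} — state 1 in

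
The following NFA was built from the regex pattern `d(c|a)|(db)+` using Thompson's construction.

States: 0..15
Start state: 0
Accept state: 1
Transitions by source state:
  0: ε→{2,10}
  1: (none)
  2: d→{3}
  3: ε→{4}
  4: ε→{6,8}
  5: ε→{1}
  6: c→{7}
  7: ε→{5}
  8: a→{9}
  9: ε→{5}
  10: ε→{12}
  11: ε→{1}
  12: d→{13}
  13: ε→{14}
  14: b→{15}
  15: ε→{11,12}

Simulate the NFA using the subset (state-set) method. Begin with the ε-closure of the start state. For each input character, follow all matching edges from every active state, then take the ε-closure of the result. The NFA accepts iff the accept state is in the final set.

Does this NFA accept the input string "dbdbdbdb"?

initial (ε-close {0}): {0,2,10,12}
'd' @ 1: {3,4,6,8,13,14}
'b' @ 2: {1,11,12,15}  [accepting]
'd' @ 3: {13,14}
'b' @ 4: {1,11,12,15}  [accepting]
'd' @ 5: {13,14}
'b' @ 6: {1,11,12,15}  [accepting]
'd' @ 7: {13,14}
'b' @ 8: {1,11,12,15}  [accepting]
final: {1,11,12,15}; accept 1 in set

Answer: ACCEPT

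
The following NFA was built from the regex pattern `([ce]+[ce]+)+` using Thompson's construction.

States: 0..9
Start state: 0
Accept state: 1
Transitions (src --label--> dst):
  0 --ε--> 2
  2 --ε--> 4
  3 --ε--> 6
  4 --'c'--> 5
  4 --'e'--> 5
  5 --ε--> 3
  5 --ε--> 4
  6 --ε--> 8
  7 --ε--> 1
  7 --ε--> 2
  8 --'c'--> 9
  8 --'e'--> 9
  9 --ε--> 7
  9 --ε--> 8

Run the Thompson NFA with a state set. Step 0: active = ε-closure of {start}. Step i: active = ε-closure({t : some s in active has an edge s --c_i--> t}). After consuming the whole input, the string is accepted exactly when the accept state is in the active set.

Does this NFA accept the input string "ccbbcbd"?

initial (ε-close {0}): {0,2,4}
'c' @ 1: {3,4,5,6,8}
'c' @ 2: {1,2,3,4,5,6,7,8,9}  ✓accept
'b' @ 3: {}  — dead — no transitions
rest 'bcbd' ignored (set empty)
end set {} — state 1 not in

Answer: REJECT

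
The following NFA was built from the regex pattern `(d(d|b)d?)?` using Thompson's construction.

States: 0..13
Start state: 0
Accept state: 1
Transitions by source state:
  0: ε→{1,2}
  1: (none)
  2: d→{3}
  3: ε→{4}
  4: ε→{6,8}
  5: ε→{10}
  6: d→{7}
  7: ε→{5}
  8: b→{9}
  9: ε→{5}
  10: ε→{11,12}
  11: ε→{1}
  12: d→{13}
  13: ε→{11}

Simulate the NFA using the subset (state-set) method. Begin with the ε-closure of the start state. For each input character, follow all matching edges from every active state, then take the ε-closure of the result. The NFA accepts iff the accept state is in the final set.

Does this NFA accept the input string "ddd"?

S₀ = ε-closure({0}) = {0,1,2}
'd' @ 1: {3,4,6,8}
'd' @ 2: {1,5,7,10,11,12}  (accept∈set)
'd' @ 3: {1,11,13}  (accept∈set)
after full input: {1,11,13}  (accept=1 in)

Answer: ACCEPT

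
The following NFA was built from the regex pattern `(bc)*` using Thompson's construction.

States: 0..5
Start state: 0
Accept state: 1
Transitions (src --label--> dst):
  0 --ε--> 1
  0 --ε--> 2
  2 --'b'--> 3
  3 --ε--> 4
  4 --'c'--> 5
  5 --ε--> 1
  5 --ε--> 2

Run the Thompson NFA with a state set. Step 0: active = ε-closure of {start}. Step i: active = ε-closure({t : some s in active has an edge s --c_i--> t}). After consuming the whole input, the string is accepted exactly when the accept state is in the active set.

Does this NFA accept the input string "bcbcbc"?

initial (ε-close {0}): {0,1,2}
'b' @ 1: {3,4}
'c' @ 2: {1,2,5}  ✓accept
'b' @ 3: {3,4}
'c' @ 4: {1,2,5}  ✓accept
'b' @ 5: {3,4}
'c' @ 6: {1,2,5}  ✓accept
after full input: {1,2,5}  (accept=1 in)

Answer: ACCEPT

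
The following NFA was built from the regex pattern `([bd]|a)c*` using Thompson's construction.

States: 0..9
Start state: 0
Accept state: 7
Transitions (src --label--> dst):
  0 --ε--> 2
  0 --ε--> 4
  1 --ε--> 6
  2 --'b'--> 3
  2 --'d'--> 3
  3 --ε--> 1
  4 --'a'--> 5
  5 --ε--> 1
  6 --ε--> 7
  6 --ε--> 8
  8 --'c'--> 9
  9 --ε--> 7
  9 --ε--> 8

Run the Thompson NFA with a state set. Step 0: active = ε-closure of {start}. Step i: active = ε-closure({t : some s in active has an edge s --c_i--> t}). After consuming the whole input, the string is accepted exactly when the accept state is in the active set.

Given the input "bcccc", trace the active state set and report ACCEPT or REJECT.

Answer: ACCEPT

Derivation:
S₀ = ε-closure({0}) = {0,2,4}
'b' @ 1: {1,3,6,7,8}  (accept∈set)
'c' @ 2: {7,8,9}  (accept∈set)
'c' @ 3: {7,8,9}  (accept∈set)
'c' @ 4: {7,8,9}  (accept∈set)
'c' @ 5: {7,8,9}  (accept∈set)
end set {7,8,9} — state 7 in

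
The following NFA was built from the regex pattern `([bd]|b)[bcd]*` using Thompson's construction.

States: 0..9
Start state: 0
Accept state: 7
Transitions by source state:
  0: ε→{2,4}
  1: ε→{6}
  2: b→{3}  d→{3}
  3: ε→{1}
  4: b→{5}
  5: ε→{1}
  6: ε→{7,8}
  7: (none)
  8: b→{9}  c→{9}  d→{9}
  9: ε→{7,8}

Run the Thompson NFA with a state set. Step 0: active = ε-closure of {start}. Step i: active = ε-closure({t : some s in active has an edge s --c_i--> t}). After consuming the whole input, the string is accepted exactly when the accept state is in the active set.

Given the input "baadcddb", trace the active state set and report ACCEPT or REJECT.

Answer: REJECT

Derivation:
S₀ = ε-closure({0}) = {0,2,4}
'b' @ 1: {1,3,5,6,7,8}  (accept∈set)
'a' @ 2: {}  — state set empty
rest 'adcddb' ignored (set empty)
end set {} — state 7 not in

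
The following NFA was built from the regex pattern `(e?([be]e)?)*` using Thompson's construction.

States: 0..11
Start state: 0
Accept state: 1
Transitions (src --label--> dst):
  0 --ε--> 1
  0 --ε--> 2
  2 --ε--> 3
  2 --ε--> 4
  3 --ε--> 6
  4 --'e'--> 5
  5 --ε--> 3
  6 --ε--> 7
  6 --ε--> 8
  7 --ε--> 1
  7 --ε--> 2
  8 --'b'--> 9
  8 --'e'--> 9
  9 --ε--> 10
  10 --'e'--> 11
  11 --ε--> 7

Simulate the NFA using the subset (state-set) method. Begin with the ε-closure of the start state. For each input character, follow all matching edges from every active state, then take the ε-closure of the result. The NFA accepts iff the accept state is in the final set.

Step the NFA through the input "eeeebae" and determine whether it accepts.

initial (ε-close {0}): {0,1,2,3,4,6,7,8}
'e' @ 1: {1,2,3,4,5,6,7,8,9,10}  (accept∈set)
'e' @ 2: {1,2,3,4,5,6,7,8,9,10,11}  (accept∈set)
'e' @ 3: {1,2,3,4,5,6,7,8,9,10,11}  (accept∈set)
'e' @ 4: {1,2,3,4,5,6,7,8,9,10,11}  (accept∈set)
'b' @ 5: {9,10}
'a' @ 6: {}  — dead — no transitions
rest 'e' ignored (set empty)
after full input: {}  (accept=1 not in)

Answer: REJECT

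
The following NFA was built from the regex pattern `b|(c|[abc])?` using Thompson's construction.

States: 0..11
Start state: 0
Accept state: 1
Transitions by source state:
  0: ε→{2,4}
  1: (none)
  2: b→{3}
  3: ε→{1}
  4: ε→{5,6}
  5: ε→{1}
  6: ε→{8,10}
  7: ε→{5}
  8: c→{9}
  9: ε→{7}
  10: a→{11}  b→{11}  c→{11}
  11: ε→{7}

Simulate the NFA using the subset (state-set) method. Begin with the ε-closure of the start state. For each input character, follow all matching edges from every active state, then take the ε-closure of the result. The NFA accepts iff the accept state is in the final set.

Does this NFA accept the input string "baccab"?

Answer: REJECT

Derivation:
initial (ε-close {0}): {0,1,2,4,5,6,8,10}
'b' @ 1: {1,3,5,7,11}  ✓accept
'a' @ 2: {}  — dead — no transitions
rest 'ccab' ignored (set empty)
end set {} — state 1 not in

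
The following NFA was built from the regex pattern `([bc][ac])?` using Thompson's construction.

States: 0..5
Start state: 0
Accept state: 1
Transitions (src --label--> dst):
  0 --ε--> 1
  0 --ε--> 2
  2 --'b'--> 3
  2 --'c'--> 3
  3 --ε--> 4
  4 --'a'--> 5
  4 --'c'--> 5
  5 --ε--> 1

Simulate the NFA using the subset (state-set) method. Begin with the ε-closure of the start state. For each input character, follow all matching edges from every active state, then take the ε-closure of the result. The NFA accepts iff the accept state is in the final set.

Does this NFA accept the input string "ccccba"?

Answer: REJECT

Trace:
start: ε-closure({0}) = {0,1,2}
'c' @ 1: {3,4}
'c' @ 2: {1,5}  ✓accept
'c' @ 3: {}  — state set empty
rest 'cba' ignored (set empty)
final: {}; accept 1 not in set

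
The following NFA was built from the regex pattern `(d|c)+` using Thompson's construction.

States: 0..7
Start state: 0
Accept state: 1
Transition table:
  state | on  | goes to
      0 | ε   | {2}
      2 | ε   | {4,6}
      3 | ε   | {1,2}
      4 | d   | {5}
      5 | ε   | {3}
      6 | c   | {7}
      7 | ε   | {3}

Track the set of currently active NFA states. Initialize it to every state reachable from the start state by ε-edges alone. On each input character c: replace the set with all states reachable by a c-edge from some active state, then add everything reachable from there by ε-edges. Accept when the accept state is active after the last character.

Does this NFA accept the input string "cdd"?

Answer: ACCEPT

Trace:
start: ε-closure({0}) = {0,2,4,6}
'c' @ 1: {1,2,3,4,6,7}  [accepting]
'd' @ 2: {1,2,3,4,5,6}  [accepting]
'd' @ 3: {1,2,3,4,5,6}  [accepting]
final: {1,2,3,4,5,6}; accept 1 in set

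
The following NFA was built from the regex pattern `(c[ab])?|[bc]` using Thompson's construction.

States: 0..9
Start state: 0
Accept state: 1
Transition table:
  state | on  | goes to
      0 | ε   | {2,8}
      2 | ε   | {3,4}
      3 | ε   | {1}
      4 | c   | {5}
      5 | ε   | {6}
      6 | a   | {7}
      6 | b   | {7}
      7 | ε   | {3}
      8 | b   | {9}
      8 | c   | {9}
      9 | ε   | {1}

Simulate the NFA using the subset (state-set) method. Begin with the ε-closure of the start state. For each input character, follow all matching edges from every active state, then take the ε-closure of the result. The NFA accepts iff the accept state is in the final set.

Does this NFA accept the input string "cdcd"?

Answer: REJECT

Steps:
start: ε-closure({0}) = {0,1,2,3,4,8}
'c' @ 1: {1,5,6,9}  (accept∈set)
'd' @ 2: {}  — no active states
rest 'cd' ignored (set empty)
final: {}; accept 1 not in set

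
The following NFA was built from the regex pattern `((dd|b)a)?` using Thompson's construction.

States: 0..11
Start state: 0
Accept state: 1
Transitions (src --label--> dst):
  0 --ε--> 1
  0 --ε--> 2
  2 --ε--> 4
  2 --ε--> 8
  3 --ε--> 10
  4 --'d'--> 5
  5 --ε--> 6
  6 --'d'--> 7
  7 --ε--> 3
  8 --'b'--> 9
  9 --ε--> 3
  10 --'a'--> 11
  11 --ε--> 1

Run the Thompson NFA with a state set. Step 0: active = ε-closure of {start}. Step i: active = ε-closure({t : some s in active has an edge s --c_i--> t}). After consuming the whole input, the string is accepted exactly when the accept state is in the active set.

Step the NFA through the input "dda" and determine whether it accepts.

S₀ = ε-closure({0}) = {0,1,2,4,8}
'd' @ 1: {5,6}
'd' @ 2: {3,7,10}
'a' @ 3: {1,11}  ✓accept
after full input: {1,11}  (accept=1 in)

Answer: ACCEPT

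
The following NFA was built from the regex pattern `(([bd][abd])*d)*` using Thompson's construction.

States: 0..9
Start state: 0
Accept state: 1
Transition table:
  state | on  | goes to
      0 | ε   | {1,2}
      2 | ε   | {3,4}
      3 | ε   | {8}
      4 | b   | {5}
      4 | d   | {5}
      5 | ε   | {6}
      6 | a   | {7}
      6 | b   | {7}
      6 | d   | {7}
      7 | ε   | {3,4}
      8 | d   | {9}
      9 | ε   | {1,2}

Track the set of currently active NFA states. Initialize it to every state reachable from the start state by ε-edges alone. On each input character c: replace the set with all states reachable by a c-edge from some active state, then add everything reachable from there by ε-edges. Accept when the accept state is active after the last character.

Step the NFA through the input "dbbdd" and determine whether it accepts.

start: ε-closure({0}) = {0,1,2,3,4,8}
'd' @ 1: {1,2,3,4,5,6,8,9}  (accept∈set)
'b' @ 2: {3,4,5,6,7,8}
'b' @ 3: {3,4,5,6,7,8}
'd' @ 4: {1,2,3,4,5,6,7,8,9}  (accept∈set)
'd' @ 5: {1,2,3,4,5,6,7,8,9}  (accept∈set)
after full input: {1,2,3,4,5,6,7,8,9}  (accept=1 in)

Answer: ACCEPT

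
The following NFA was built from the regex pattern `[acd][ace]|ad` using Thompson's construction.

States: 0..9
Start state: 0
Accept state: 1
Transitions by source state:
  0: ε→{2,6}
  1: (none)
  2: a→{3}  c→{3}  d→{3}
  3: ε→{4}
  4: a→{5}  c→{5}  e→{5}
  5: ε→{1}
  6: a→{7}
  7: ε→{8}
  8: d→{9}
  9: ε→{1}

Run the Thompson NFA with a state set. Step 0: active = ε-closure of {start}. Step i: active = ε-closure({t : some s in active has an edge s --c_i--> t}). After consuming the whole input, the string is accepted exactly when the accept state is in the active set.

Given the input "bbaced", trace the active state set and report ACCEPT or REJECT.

Answer: REJECT

Derivation:
initial (ε-close {0}): {0,2,6}
'b' @ 1: {}  — state set empty
rest 'baced' ignored (set empty)
after full input: {}  (accept=1 not in)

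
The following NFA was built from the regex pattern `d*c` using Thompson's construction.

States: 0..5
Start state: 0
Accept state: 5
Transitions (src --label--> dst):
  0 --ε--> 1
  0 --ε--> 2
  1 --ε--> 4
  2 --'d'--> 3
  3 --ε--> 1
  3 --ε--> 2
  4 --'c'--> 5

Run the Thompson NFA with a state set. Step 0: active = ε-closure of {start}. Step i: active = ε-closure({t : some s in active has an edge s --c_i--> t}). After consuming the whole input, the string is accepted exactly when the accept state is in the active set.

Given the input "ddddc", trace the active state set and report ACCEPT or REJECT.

start: ε-closure({0}) = {0,1,2,4}
'd' @ 1: {1,2,3,4}
'd' @ 2: {1,2,3,4}
'd' @ 3: {1,2,3,4}
'd' @ 4: {1,2,3,4}
'c' @ 5: {5}  (accept∈set)
end set {5} — state 5 in

Answer: ACCEPT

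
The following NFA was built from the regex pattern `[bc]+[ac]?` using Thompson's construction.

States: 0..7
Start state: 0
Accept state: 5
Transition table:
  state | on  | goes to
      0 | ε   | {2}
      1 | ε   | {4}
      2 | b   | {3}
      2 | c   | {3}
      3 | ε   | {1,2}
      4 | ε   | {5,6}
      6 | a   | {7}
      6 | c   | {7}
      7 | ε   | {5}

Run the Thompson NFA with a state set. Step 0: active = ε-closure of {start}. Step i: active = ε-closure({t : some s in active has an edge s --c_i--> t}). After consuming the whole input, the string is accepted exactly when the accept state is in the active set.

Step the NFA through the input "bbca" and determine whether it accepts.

Answer: ACCEPT

Steps:
initial (ε-close {0}): {0,2}
'b' @ 1: {1,2,3,4,5,6}  (accept∈set)
'b' @ 2: {1,2,3,4,5,6}  (accept∈set)
'c' @ 3: {1,2,3,4,5,6,7}  (accept∈set)
'a' @ 4: {5,7}  (accept∈set)
final: {5,7}; accept 5 in set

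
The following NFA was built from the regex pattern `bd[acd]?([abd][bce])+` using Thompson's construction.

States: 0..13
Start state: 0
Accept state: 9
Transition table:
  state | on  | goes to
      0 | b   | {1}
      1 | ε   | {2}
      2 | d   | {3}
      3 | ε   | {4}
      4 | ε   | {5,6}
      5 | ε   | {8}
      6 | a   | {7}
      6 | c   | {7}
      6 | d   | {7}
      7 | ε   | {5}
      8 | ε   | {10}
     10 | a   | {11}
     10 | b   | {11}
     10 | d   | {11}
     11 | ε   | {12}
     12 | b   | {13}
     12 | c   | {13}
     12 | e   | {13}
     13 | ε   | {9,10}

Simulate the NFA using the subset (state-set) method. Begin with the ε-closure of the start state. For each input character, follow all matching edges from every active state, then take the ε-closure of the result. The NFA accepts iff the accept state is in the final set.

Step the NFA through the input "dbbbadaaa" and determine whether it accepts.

start: ε-closure({0}) = {0}
'd' @ 1: {}  — no active states
rest 'bbbadaaa' ignored (set empty)
after full input: {}  (accept=9 not in)

Answer: REJECT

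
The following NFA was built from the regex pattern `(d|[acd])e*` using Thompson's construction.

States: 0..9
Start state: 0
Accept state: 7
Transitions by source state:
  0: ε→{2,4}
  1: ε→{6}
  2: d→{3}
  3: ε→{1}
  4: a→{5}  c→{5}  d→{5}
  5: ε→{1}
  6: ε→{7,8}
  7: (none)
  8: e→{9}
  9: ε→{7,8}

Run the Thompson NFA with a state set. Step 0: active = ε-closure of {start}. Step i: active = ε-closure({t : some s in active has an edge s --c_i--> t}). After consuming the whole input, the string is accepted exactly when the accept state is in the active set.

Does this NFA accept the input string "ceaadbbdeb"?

start: ε-closure({0}) = {0,2,4}
'c' @ 1: {1,5,6,7,8}  [accepting]
'e' @ 2: {7,8,9}  [accepting]
'a' @ 3: {}  — dead — no transitions
rest 'adbbdeb' ignored (set empty)
end set {} — state 7 not in

Answer: REJECT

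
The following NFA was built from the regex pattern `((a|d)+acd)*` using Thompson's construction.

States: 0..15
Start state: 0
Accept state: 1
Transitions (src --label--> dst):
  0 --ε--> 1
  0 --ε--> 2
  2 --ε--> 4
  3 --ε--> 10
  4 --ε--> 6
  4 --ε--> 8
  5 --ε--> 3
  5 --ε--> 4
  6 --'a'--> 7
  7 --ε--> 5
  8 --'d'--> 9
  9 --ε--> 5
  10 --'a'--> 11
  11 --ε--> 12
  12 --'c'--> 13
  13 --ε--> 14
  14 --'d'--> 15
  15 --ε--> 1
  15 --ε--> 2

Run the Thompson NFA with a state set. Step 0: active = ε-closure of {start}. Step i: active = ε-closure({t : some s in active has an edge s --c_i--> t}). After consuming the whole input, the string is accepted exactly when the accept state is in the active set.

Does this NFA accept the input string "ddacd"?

S₀ = ε-closure({0}) = {0,1,2,4,6,8}
'd' @ 1: {3,4,5,6,8,9,10}
'd' @ 2: {3,4,5,6,8,9,10}
'a' @ 3: {3,4,5,6,7,8,10,11,12}
'c' @ 4: {13,14}
'd' @ 5: {1,2,4,6,8,15}  ✓accept
after full input: {1,2,4,6,8,15}  (accept=1 in)

Answer: ACCEPT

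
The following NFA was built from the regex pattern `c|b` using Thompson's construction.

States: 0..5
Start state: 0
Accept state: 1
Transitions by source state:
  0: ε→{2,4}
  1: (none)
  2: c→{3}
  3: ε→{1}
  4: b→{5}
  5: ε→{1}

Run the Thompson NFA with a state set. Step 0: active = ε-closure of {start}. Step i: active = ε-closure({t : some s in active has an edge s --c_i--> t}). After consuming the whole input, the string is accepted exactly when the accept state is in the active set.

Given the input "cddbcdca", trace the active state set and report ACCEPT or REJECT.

initial (ε-close {0}): {0,2,4}
'c' @ 1: {1,3}  (accept∈set)
'd' @ 2: {}  — dead — no transitions
rest 'dbcdca' ignored (set empty)
end set {} — state 1 not in

Answer: REJECT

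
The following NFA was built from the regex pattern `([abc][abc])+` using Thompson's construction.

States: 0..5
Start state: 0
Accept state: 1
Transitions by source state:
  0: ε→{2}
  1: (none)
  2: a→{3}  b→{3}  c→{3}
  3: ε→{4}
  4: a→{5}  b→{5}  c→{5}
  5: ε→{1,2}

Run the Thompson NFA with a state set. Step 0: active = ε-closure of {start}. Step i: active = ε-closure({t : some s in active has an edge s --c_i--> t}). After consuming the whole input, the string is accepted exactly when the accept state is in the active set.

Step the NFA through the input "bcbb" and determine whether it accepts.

initial (ε-close {0}): {0,2}
'b' @ 1: {3,4}
'c' @ 2: {1,2,5}  [accepting]
'b' @ 3: {3,4}
'b' @ 4: {1,2,5}  [accepting]
after full input: {1,2,5}  (accept=1 in)

Answer: ACCEPT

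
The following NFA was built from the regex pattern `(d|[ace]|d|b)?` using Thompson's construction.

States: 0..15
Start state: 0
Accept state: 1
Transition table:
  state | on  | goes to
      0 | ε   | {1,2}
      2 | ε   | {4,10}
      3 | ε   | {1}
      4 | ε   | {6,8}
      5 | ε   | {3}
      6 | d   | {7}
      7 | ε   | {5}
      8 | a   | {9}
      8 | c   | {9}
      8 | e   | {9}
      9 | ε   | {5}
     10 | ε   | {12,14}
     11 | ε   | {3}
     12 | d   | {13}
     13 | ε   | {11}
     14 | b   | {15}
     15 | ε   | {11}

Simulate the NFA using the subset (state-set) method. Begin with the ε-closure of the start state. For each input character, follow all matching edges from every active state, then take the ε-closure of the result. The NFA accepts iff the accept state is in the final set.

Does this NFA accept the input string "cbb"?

Answer: REJECT

Derivation:
S₀ = ε-closure({0}) = {0,1,2,4,6,8,10,12,14}
'c' @ 1: {1,3,5,9}  [accepting]
'b' @ 2: {}  — state set empty
rest 'b' ignored (set empty)
after full input: {}  (accept=1 not in)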